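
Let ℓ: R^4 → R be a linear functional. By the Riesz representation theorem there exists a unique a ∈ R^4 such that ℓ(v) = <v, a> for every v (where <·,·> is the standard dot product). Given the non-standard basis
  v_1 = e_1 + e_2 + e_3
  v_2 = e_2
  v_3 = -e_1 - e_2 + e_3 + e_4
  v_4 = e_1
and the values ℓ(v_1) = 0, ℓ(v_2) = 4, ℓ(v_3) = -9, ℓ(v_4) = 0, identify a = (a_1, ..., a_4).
a = (0, 4, -4, -1)

Write a = (a_1, ..., a_4) in the standard basis. For each basis vector v_i, ℓ(v_i) = <v_i, a> is a linear equation in the a_j's. Collect the n equations into a matrix system V a = ℓ, where row i of V is v_i (expressed in the standard basis). Since V is invertible (lower-triangular with 1s on the diagonal, up to permutation), solve by back-substitution:
  V =
[[1, 1, 1, 0],
 [0, 1, 0, 0],
 [-1, -1, 1, 1],
 [1, 0, 0, 0]]
  V a = (0, 4, -9, 0)
Solving gives a = (0, 4, -4, -1).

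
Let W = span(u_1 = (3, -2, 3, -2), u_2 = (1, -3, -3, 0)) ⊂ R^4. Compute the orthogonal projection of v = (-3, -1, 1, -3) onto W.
proj_W(v) = (18/247, 79/247, 174/247, -2/13)

Set up U = [u_1 | ... | u_2] ∈ R^(4×2). The projector onto W = col(U) is P = U (U^T U)^(-1) U^T.
Compute U^T U =
  [26, 0]
  [0, 19],
and U^T v = (2, -3).
Solve U^T U · c = U^T v for the coefficients: c = (1/13, -3/19). The projection is proj_W(v) = U c.
Check: (v - proj_W(v)) · u_1 = 0  (should be 0).
Check: (v - proj_W(v)) · u_2 = 0  (should be 0).
Result: proj_W(v) = (18/247, 79/247, 174/247, -2/13).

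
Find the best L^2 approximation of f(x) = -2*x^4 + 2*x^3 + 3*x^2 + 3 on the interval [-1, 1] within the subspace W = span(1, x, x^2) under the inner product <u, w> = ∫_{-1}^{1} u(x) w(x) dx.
g(x) = 9*x^2/7 + 6*x/5 + 111/35

The best approximation g ∈ W is the orthogonal projection of f onto W. Writing g = a_0 + a_1 x + a_2 x^2, the coefficients solve the normal equations G · a = b where
  G_{ij} = <φ_i, φ_j> and b_i = <f, φ_i>, with φ_0 = 1, φ_1 = x, φ_2 = x^2.
G =
  [2, 0, 2/3]
  [0, 2/3, 0]
  [2/3, 0, 2/5],
b = (36/5, 4/5, 92/35).
Solving gives a_0 = 111/35, a_1 = 6/5, a_2 = 9/7, so
  g(x) = 9*x^2/7 + 6*x/5 + 111/35.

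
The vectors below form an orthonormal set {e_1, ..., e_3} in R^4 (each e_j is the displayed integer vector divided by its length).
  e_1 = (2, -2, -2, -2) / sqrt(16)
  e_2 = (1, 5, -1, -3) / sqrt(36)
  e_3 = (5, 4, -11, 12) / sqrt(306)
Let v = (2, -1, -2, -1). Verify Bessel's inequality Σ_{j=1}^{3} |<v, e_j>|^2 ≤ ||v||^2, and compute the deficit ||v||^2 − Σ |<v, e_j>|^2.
Σ |<v, e_j>|^2 = 1522/153; ||v||^2 = 10; deficit = 8/153

Write each e_j = u_j / sqrt(<u_j, u_j>) where u_j is the displayed integer vector. Then <v, e_j> = <v, u_j> / sqrt(<u_j, u_j>), so |<v, e_j>|^2 = <v, u_j>^2 / <u_j, u_j>.
Coefficients: <v, e_1> = 12/sqrt(16), <v, e_2> = 2/sqrt(36), <v, e_3> = 16/sqrt(306).
Square and sum: Σ |<v, e_j>|^2 = 1522/153.
Compute ||v||^2 = v·v = 10.
Deficit = 10 − 1522/153 = 8/153 ≥ 0, confirming Bessel's inequality. (The deficit equals ||v − Σ <v,e_j> e_j||^2, the squared distance from v to span{e_j}.)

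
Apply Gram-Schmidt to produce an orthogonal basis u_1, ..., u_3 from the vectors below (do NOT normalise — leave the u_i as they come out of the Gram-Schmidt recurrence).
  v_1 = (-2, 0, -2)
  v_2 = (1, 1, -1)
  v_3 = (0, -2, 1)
Orthogonal basis:
  u_1 = (-2, 0, -2)
  u_2 = (1, 1, -1)
  u_3 = (1/2, -1, -1/2)

Apply the Gram-Schmidt recurrence
  u_1 = v_1
  u_i = v_i − Σ_{j<i} ((v_i · u_j) / (u_j · u_j)) · u_j.

Step by step this gives:
  u_1 = (-2, 0, -2)
  u_2 = (1, 1, -1)
  u_3 = (1/2, -1, -1/2)

Orthogonality check:
  u_2 · u_1 = 0 (should be 0)
  u_3 · u_1 = 0 (should be 0)
  u_3 · u_2 = 0 (should be 0)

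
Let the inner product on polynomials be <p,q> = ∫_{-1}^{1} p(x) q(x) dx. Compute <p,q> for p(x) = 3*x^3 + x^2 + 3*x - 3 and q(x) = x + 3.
<p,q> = -64/5

Expand the product: p(x)·q(x) = 3*x^4 + 10*x^3 + 6*x^2 + 6*x - 9.
∫_{-1}^{1} of each monomial x^k gives [2/(k+1) if k even, 0 if k odd]. Integrating term-by-term (or equivalently evaluating the antiderivative F(x) = 3*x^5/5 + 5*x^4/2 + 2*x^3 + 3*x^2 - 9*x at the endpoints):
  F(1) − F(−1) = -9/10 − (119/10) = -64/5.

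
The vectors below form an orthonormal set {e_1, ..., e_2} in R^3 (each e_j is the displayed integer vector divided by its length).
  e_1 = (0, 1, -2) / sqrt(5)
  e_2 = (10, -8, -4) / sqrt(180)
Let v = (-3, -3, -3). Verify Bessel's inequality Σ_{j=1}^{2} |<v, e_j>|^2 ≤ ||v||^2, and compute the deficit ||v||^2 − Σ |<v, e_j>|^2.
Σ |<v, e_j>|^2 = 2; ||v||^2 = 27; deficit = 25

Write each e_j = u_j / sqrt(<u_j, u_j>) where u_j is the displayed integer vector. Then <v, e_j> = <v, u_j> / sqrt(<u_j, u_j>), so |<v, e_j>|^2 = <v, u_j>^2 / <u_j, u_j>.
Coefficients: <v, e_1> = 3/sqrt(5), <v, e_2> = 6/sqrt(180).
Square and sum: Σ |<v, e_j>|^2 = 2.
Compute ||v||^2 = v·v = 27.
Deficit = 27 − 2 = 25 ≥ 0, confirming Bessel's inequality. (The deficit equals ||v − Σ <v,e_j> e_j||^2, the squared distance from v to span{e_j}.)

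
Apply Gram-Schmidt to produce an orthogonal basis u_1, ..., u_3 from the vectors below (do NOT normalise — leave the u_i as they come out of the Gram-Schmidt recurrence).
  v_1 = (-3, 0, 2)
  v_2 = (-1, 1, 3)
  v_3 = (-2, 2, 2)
Orthogonal basis:
  u_1 = (-3, 0, 2)
  u_2 = (14/13, 1, 21/13)
  u_3 = (-12/31, 42/31, -18/31)

Apply the Gram-Schmidt recurrence
  u_1 = v_1
  u_i = v_i − Σ_{j<i} ((v_i · u_j) / (u_j · u_j)) · u_j.

Step by step this gives:
  u_1 = (-3, 0, 2)
  u_2 = (14/13, 1, 21/13)
  u_3 = (-12/31, 42/31, -18/31)

Orthogonality check:
  u_2 · u_1 = 0 (should be 0)
  u_3 · u_1 = 0 (should be 0)
  u_3 · u_2 = 0 (should be 0)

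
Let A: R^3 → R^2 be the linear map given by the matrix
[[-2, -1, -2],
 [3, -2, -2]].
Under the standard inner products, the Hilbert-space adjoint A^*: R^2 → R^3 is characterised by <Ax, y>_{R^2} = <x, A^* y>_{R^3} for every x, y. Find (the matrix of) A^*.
A^* = A^T =
[[-2, 3],
 [-1, -2],
 [-2, -2]]

For real matrices with standard dot products, the defining identity <Ax, y> = <x, A^* y> gives (Ax)^T y = x^T (A^*) y, i.e. x^T A^T y = x^T (A^*) y. Since this holds for all x, y, we must have A^* = A^T. Therefore
A^* =
[[-2, 3],
 [-1, -2],
 [-2, -2]].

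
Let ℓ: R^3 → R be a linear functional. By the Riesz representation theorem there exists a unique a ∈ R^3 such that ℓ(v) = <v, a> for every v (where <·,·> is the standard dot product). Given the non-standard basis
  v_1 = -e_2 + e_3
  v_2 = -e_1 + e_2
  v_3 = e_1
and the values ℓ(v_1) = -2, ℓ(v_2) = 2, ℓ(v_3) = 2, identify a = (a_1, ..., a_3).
a = (2, 4, 2)

Write a = (a_1, ..., a_3) in the standard basis. For each basis vector v_i, ℓ(v_i) = <v_i, a> is a linear equation in the a_j's. Collect the n equations into a matrix system V a = ℓ, where row i of V is v_i (expressed in the standard basis). Since V is invertible (lower-triangular with 1s on the diagonal, up to permutation), solve by back-substitution:
  V =
[[0, -1, 1],
 [-1, 1, 0],
 [1, 0, 0]]
  V a = (-2, 2, 2)
Solving gives a = (2, 4, 2).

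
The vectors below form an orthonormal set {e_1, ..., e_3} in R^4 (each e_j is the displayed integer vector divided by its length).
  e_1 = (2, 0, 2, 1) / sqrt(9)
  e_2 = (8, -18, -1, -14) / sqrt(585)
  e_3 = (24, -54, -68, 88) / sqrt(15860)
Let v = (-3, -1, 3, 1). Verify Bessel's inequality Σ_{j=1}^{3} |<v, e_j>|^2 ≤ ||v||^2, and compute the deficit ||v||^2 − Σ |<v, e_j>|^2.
Σ |<v, e_j>|^2 = 131/61; ||v||^2 = 20; deficit = 1089/61

Write each e_j = u_j / sqrt(<u_j, u_j>) where u_j is the displayed integer vector. Then <v, e_j> = <v, u_j> / sqrt(<u_j, u_j>), so |<v, e_j>|^2 = <v, u_j>^2 / <u_j, u_j>.
Coefficients: <v, e_1> = 1/sqrt(9), <v, e_2> = -23/sqrt(585), <v, e_3> = -134/sqrt(15860).
Square and sum: Σ |<v, e_j>|^2 = 131/61.
Compute ||v||^2 = v·v = 20.
Deficit = 20 − 131/61 = 1089/61 ≥ 0, confirming Bessel's inequality. (The deficit equals ||v − Σ <v,e_j> e_j||^2, the squared distance from v to span{e_j}.)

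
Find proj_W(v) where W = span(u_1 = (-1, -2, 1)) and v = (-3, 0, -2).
proj_W(v) = (-1/6, -1/3, 1/6)

Set up U = [u_1 | ... | u_1] ∈ R^(3×1). The projector onto W = col(U) is P = U (U^T U)^(-1) U^T.
Compute U^T U =
  [6],
and U^T v = (1).
Solve U^T U · c = U^T v for the coefficients: c = (1/6). The projection is proj_W(v) = U c.
Check: (v - proj_W(v)) · u_1 = 0  (should be 0).
Result: proj_W(v) = (-1/6, -1/3, 1/6).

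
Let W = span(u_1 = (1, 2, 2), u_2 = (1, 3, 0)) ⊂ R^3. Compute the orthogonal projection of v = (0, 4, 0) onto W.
proj_W(v) = (48/41, 148/41, -8/41)

Set up U = [u_1 | ... | u_2] ∈ R^(3×2). The projector onto W = col(U) is P = U (U^T U)^(-1) U^T.
Compute U^T U =
  [9, 7]
  [7, 10],
and U^T v = (8, 12).
Solve U^T U · c = U^T v for the coefficients: c = (-4/41, 52/41). The projection is proj_W(v) = U c.
Check: (v - proj_W(v)) · u_1 = 0  (should be 0).
Check: (v - proj_W(v)) · u_2 = 0  (should be 0).
Result: proj_W(v) = (48/41, 148/41, -8/41).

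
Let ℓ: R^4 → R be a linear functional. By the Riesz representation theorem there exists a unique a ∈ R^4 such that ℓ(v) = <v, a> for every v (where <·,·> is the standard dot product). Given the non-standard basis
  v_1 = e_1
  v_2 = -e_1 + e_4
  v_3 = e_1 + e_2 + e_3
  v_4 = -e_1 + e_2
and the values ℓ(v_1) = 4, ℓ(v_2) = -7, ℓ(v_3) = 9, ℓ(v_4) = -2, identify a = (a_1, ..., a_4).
a = (4, 2, 3, -3)

Write a = (a_1, ..., a_4) in the standard basis. For each basis vector v_i, ℓ(v_i) = <v_i, a> is a linear equation in the a_j's. Collect the n equations into a matrix system V a = ℓ, where row i of V is v_i (expressed in the standard basis). Since V is invertible (lower-triangular with 1s on the diagonal, up to permutation), solve by back-substitution:
  V =
[[1, 0, 0, 0],
 [-1, 0, 0, 1],
 [1, 1, 1, 0],
 [-1, 1, 0, 0]]
  V a = (4, -7, 9, -2)
Solving gives a = (4, 2, 3, -3).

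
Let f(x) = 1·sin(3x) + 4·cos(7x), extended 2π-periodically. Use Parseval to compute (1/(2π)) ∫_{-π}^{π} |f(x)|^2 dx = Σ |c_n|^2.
Σ |c_n|^2 = 17/2

Expand |f|^2 and use orthogonality of {sin(nx), cos(mx)} on [-π, π]:
  ∫_{-π}^{π} sin(nx)^2 dx = π, ∫ cos(mx)^2 dx = π, and cross terms integrate to 0.
So ∫_{-π}^{π} f(x)^2 dx = 1^2 · π + 4^2 · π = (1 + 16)π.
Divide by 2π: (1 + 16)/2 = 17/2.
By Parseval, this equals Σ |c_n|^2.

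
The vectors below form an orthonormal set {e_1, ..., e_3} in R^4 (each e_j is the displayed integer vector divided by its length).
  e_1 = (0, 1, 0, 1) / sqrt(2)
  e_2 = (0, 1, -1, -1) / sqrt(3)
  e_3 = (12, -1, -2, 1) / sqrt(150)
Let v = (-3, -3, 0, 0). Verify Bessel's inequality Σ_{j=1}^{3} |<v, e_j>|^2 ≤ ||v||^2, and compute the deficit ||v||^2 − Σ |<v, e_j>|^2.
Σ |<v, e_j>|^2 = 369/25; ||v||^2 = 18; deficit = 81/25

Write each e_j = u_j / sqrt(<u_j, u_j>) where u_j is the displayed integer vector. Then <v, e_j> = <v, u_j> / sqrt(<u_j, u_j>), so |<v, e_j>|^2 = <v, u_j>^2 / <u_j, u_j>.
Coefficients: <v, e_1> = -3/sqrt(2), <v, e_2> = -3/sqrt(3), <v, e_3> = -33/sqrt(150).
Square and sum: Σ |<v, e_j>|^2 = 369/25.
Compute ||v||^2 = v·v = 18.
Deficit = 18 − 369/25 = 81/25 ≥ 0, confirming Bessel's inequality. (The deficit equals ||v − Σ <v,e_j> e_j||^2, the squared distance from v to span{e_j}.)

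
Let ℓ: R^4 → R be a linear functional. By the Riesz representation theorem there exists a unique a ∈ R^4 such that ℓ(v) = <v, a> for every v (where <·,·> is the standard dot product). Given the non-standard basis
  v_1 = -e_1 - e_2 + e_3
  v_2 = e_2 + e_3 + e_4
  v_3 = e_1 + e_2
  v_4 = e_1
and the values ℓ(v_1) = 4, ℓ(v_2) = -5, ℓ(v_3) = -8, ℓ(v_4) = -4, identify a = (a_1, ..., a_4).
a = (-4, -4, -4, 3)

Write a = (a_1, ..., a_4) in the standard basis. For each basis vector v_i, ℓ(v_i) = <v_i, a> is a linear equation in the a_j's. Collect the n equations into a matrix system V a = ℓ, where row i of V is v_i (expressed in the standard basis). Since V is invertible (lower-triangular with 1s on the diagonal, up to permutation), solve by back-substitution:
  V =
[[-1, -1, 1, 0],
 [0, 1, 1, 1],
 [1, 1, 0, 0],
 [1, 0, 0, 0]]
  V a = (4, -5, -8, -4)
Solving gives a = (-4, -4, -4, 3).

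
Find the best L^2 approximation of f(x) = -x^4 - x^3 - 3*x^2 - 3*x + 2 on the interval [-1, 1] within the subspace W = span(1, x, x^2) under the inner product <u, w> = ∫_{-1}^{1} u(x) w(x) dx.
g(x) = -27*x^2/7 - 18*x/5 + 73/35

The best approximation g ∈ W is the orthogonal projection of f onto W. Writing g = a_0 + a_1 x + a_2 x^2, the coefficients solve the normal equations G · a = b where
  G_{ij} = <φ_i, φ_j> and b_i = <f, φ_i>, with φ_0 = 1, φ_1 = x, φ_2 = x^2.
G =
  [2, 0, 2/3]
  [0, 2/3, 0]
  [2/3, 0, 2/5],
b = (8/5, -12/5, -16/105).
Solving gives a_0 = 73/35, a_1 = -18/5, a_2 = -27/7, so
  g(x) = -27*x^2/7 - 18*x/5 + 73/35.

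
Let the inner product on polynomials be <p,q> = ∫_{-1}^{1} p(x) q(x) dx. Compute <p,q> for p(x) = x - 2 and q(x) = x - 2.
<p,q> = 26/3

Expand the product: p(x)·q(x) = x^2 - 4*x + 4.
∫_{-1}^{1} of each monomial x^k gives [2/(k+1) if k even, 0 if k odd]. Integrating term-by-term (or equivalently evaluating the antiderivative F(x) = x^3/3 - 2*x^2 + 4*x at the endpoints):
  F(1) − F(−1) = 7/3 − (-19/3) = 26/3.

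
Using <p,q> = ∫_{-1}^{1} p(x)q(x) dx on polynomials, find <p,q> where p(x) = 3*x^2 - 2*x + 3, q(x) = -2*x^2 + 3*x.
<p,q> = -52/5

Expand the product: p(x)·q(x) = -6*x^4 + 13*x^3 - 12*x^2 + 9*x.
∫_{-1}^{1} of each monomial x^k gives [2/(k+1) if k even, 0 if k odd]. Integrating term-by-term (or equivalently evaluating the antiderivative F(x) = -6*x^5/5 + 13*x^4/4 - 4*x^3 + 9*x^2/2 at the endpoints):
  F(1) − F(−1) = 51/20 − (259/20) = -52/5.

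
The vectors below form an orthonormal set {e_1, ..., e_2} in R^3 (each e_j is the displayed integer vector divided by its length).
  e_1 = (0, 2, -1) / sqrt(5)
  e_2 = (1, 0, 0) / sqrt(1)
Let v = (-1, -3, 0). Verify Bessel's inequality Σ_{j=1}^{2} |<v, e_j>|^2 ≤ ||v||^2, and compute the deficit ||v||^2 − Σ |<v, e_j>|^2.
Σ |<v, e_j>|^2 = 41/5; ||v||^2 = 10; deficit = 9/5

Write each e_j = u_j / sqrt(<u_j, u_j>) where u_j is the displayed integer vector. Then <v, e_j> = <v, u_j> / sqrt(<u_j, u_j>), so |<v, e_j>|^2 = <v, u_j>^2 / <u_j, u_j>.
Coefficients: <v, e_1> = -6/sqrt(5), <v, e_2> = -1/sqrt(1).
Square and sum: Σ |<v, e_j>|^2 = 41/5.
Compute ||v||^2 = v·v = 10.
Deficit = 10 − 41/5 = 9/5 ≥ 0, confirming Bessel's inequality. (The deficit equals ||v − Σ <v,e_j> e_j||^2, the squared distance from v to span{e_j}.)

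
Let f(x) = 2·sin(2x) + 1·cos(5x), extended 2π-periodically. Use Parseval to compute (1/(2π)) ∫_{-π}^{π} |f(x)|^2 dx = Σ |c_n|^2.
Σ |c_n|^2 = 5/2

Expand |f|^2 and use orthogonality of {sin(nx), cos(mx)} on [-π, π]:
  ∫_{-π}^{π} sin(nx)^2 dx = π, ∫ cos(mx)^2 dx = π, and cross terms integrate to 0.
So ∫_{-π}^{π} f(x)^2 dx = 2^2 · π + 1^2 · π = (4 + 1)π.
Divide by 2π: (4 + 1)/2 = 5/2.
By Parseval, this equals Σ |c_n|^2.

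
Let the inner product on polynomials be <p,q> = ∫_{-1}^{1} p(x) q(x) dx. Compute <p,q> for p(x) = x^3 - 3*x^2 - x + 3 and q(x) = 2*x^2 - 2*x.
<p,q> = 32/15

Expand the product: p(x)·q(x) = 2*x^5 - 8*x^4 + 4*x^3 + 8*x^2 - 6*x.
∫_{-1}^{1} of each monomial x^k gives [2/(k+1) if k even, 0 if k odd]. Integrating term-by-term (or equivalently evaluating the antiderivative F(x) = x^6/3 - 8*x^5/5 + x^4 + 8*x^3/3 - 3*x^2 at the endpoints):
  F(1) − F(−1) = -3/5 − (-41/15) = 32/15.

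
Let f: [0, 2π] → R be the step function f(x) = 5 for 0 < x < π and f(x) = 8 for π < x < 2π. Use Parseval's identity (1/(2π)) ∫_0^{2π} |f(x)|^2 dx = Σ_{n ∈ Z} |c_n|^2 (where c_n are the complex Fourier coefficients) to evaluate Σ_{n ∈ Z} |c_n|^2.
Σ |c_n|^2 = 89/2

Parseval equates the L^2 energy of f (normalised by 1/(2π)) with the ℓ^2 sum of its Fourier coefficients: (1/(2π)) ∫_0^{2π} |f|^2 = Σ |c_n|^2.
Compute the left side: (1/(2π)) [∫_0^π 5^2 dx + ∫_π^{2π} 8^2 dx] = (1/(2π)) · (25π + 64π) = (25 + 64)/2 = 89/2.
So Σ_{n ∈ Z} |c_n|^2 = 89/2.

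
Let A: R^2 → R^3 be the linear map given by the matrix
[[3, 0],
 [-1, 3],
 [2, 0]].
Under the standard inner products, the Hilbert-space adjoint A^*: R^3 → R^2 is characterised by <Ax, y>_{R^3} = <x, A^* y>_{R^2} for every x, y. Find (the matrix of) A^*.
A^* = A^T =
[[3, -1, 2],
 [0, 3, 0]]

For real matrices with standard dot products, the defining identity <Ax, y> = <x, A^* y> gives (Ax)^T y = x^T (A^*) y, i.e. x^T A^T y = x^T (A^*) y. Since this holds for all x, y, we must have A^* = A^T. Therefore
A^* =
[[3, -1, 2],
 [0, 3, 0]].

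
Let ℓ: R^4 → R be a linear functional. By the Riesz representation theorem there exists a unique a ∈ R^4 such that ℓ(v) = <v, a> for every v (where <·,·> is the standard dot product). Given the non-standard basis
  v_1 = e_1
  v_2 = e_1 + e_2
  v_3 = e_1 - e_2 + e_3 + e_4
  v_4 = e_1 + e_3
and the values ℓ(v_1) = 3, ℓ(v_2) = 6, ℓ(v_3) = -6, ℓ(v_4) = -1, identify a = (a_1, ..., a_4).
a = (3, 3, -4, -2)

Write a = (a_1, ..., a_4) in the standard basis. For each basis vector v_i, ℓ(v_i) = <v_i, a> is a linear equation in the a_j's. Collect the n equations into a matrix system V a = ℓ, where row i of V is v_i (expressed in the standard basis). Since V is invertible (lower-triangular with 1s on the diagonal, up to permutation), solve by back-substitution:
  V =
[[1, 0, 0, 0],
 [1, 1, 0, 0],
 [1, -1, 1, 1],
 [1, 0, 1, 0]]
  V a = (3, 6, -6, -1)
Solving gives a = (3, 3, -4, -2).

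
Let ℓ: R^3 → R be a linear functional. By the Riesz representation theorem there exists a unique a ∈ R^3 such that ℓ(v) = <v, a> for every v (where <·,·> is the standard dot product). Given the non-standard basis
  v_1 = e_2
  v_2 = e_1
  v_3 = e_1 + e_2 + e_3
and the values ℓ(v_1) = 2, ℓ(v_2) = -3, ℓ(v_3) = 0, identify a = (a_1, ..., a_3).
a = (-3, 2, 1)

Write a = (a_1, ..., a_3) in the standard basis. For each basis vector v_i, ℓ(v_i) = <v_i, a> is a linear equation in the a_j's. Collect the n equations into a matrix system V a = ℓ, where row i of V is v_i (expressed in the standard basis). Since V is invertible (lower-triangular with 1s on the diagonal, up to permutation), solve by back-substitution:
  V =
[[0, 1, 0],
 [1, 0, 0],
 [1, 1, 1]]
  V a = (2, -3, 0)
Solving gives a = (-3, 2, 1).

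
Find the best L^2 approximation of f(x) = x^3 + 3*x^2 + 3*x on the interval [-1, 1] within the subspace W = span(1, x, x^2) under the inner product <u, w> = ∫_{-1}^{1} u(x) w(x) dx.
g(x) = 3*x^2 + 18*x/5

The best approximation g ∈ W is the orthogonal projection of f onto W. Writing g = a_0 + a_1 x + a_2 x^2, the coefficients solve the normal equations G · a = b where
  G_{ij} = <φ_i, φ_j> and b_i = <f, φ_i>, with φ_0 = 1, φ_1 = x, φ_2 = x^2.
G =
  [2, 0, 2/3]
  [0, 2/3, 0]
  [2/3, 0, 2/5],
b = (2, 12/5, 6/5).
Solving gives a_0 = 0, a_1 = 18/5, a_2 = 3, so
  g(x) = 3*x^2 + 18*x/5.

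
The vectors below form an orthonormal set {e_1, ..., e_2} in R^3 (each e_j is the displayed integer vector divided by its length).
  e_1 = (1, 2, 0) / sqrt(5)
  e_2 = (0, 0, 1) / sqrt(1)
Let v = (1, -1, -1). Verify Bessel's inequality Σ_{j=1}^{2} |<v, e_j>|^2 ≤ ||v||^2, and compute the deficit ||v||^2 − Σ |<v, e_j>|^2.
Σ |<v, e_j>|^2 = 6/5; ||v||^2 = 3; deficit = 9/5

Write each e_j = u_j / sqrt(<u_j, u_j>) where u_j is the displayed integer vector. Then <v, e_j> = <v, u_j> / sqrt(<u_j, u_j>), so |<v, e_j>|^2 = <v, u_j>^2 / <u_j, u_j>.
Coefficients: <v, e_1> = -1/sqrt(5), <v, e_2> = -1/sqrt(1).
Square and sum: Σ |<v, e_j>|^2 = 6/5.
Compute ||v||^2 = v·v = 3.
Deficit = 3 − 6/5 = 9/5 ≥ 0, confirming Bessel's inequality. (The deficit equals ||v − Σ <v,e_j> e_j||^2, the squared distance from v to span{e_j}.)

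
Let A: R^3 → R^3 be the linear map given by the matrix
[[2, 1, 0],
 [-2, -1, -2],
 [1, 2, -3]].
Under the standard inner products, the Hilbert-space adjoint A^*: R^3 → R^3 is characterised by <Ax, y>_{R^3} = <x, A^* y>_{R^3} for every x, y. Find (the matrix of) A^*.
A^* = A^T =
[[2, -2, 1],
 [1, -1, 2],
 [0, -2, -3]]

For real matrices with standard dot products, the defining identity <Ax, y> = <x, A^* y> gives (Ax)^T y = x^T (A^*) y, i.e. x^T A^T y = x^T (A^*) y. Since this holds for all x, y, we must have A^* = A^T. Therefore
A^* =
[[2, -2, 1],
 [1, -1, 2],
 [0, -2, -3]].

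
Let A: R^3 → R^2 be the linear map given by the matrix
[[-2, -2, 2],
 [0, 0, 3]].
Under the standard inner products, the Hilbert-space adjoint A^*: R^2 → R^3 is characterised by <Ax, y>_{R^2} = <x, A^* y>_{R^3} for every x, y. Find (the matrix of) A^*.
A^* = A^T =
[[-2, 0],
 [-2, 0],
 [2, 3]]

For real matrices with standard dot products, the defining identity <Ax, y> = <x, A^* y> gives (Ax)^T y = x^T (A^*) y, i.e. x^T A^T y = x^T (A^*) y. Since this holds for all x, y, we must have A^* = A^T. Therefore
A^* =
[[-2, 0],
 [-2, 0],
 [2, 3]].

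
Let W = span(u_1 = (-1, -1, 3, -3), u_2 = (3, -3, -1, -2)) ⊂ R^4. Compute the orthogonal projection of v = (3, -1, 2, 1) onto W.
proj_W(v) = (472/451, -470/451, -160/451, -311/451)

Set up U = [u_1 | ... | u_2] ∈ R^(4×2). The projector onto W = col(U) is P = U (U^T U)^(-1) U^T.
Compute U^T U =
  [20, 3]
  [3, 23],
and U^T v = (1, 8).
Solve U^T U · c = U^T v for the coefficients: c = (-1/451, 157/451). The projection is proj_W(v) = U c.
Check: (v - proj_W(v)) · u_1 = 0  (should be 0).
Check: (v - proj_W(v)) · u_2 = 0  (should be 0).
Result: proj_W(v) = (472/451, -470/451, -160/451, -311/451).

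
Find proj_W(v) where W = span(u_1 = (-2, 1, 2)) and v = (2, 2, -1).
proj_W(v) = (8/9, -4/9, -8/9)

Set up U = [u_1 | ... | u_1] ∈ R^(3×1). The projector onto W = col(U) is P = U (U^T U)^(-1) U^T.
Compute U^T U =
  [9],
and U^T v = (-4).
Solve U^T U · c = U^T v for the coefficients: c = (-4/9). The projection is proj_W(v) = U c.
Check: (v - proj_W(v)) · u_1 = 0  (should be 0).
Result: proj_W(v) = (8/9, -4/9, -8/9).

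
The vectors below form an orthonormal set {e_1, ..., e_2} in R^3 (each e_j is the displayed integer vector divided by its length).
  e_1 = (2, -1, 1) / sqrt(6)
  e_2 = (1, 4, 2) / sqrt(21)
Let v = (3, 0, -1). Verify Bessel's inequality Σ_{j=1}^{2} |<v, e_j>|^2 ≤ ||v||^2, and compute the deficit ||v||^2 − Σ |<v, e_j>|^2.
Σ |<v, e_j>|^2 = 59/14; ||v||^2 = 10; deficit = 81/14

Write each e_j = u_j / sqrt(<u_j, u_j>) where u_j is the displayed integer vector. Then <v, e_j> = <v, u_j> / sqrt(<u_j, u_j>), so |<v, e_j>|^2 = <v, u_j>^2 / <u_j, u_j>.
Coefficients: <v, e_1> = 5/sqrt(6), <v, e_2> = 1/sqrt(21).
Square and sum: Σ |<v, e_j>|^2 = 59/14.
Compute ||v||^2 = v·v = 10.
Deficit = 10 − 59/14 = 81/14 ≥ 0, confirming Bessel's inequality. (The deficit equals ||v − Σ <v,e_j> e_j||^2, the squared distance from v to span{e_j}.)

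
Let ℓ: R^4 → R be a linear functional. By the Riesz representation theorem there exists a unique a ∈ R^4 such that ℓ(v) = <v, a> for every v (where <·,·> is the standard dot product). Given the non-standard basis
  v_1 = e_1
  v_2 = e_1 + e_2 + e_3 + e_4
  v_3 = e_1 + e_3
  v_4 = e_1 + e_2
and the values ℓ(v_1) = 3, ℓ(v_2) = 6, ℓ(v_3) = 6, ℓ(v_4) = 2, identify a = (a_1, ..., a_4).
a = (3, -1, 3, 1)

Write a = (a_1, ..., a_4) in the standard basis. For each basis vector v_i, ℓ(v_i) = <v_i, a> is a linear equation in the a_j's. Collect the n equations into a matrix system V a = ℓ, where row i of V is v_i (expressed in the standard basis). Since V is invertible (lower-triangular with 1s on the diagonal, up to permutation), solve by back-substitution:
  V =
[[1, 0, 0, 0],
 [1, 1, 1, 1],
 [1, 0, 1, 0],
 [1, 1, 0, 0]]
  V a = (3, 6, 6, 2)
Solving gives a = (3, -1, 3, 1).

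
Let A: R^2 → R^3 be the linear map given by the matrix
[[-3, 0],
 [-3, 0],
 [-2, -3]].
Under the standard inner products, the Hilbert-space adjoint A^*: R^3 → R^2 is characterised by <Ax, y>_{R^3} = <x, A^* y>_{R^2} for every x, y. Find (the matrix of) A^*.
A^* = A^T =
[[-3, -3, -2],
 [0, 0, -3]]

For real matrices with standard dot products, the defining identity <Ax, y> = <x, A^* y> gives (Ax)^T y = x^T (A^*) y, i.e. x^T A^T y = x^T (A^*) y. Since this holds for all x, y, we must have A^* = A^T. Therefore
A^* =
[[-3, -3, -2],
 [0, 0, -3]].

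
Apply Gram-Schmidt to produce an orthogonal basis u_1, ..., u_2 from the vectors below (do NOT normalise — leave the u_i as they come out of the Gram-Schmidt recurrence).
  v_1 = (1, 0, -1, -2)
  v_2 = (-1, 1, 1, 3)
Orthogonal basis:
  u_1 = (1, 0, -1, -2)
  u_2 = (1/3, 1, -1/3, 1/3)

Apply the Gram-Schmidt recurrence
  u_1 = v_1
  u_i = v_i − Σ_{j<i} ((v_i · u_j) / (u_j · u_j)) · u_j.

Step by step this gives:
  u_1 = (1, 0, -1, -2)
  u_2 = (1/3, 1, -1/3, 1/3)

Orthogonality check:
  u_2 · u_1 = 0 (should be 0)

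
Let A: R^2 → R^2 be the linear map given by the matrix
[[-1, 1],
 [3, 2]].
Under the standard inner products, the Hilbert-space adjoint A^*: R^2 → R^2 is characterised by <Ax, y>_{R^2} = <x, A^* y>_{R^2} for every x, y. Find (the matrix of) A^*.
A^* = A^T =
[[-1, 3],
 [1, 2]]

For real matrices with standard dot products, the defining identity <Ax, y> = <x, A^* y> gives (Ax)^T y = x^T (A^*) y, i.e. x^T A^T y = x^T (A^*) y. Since this holds for all x, y, we must have A^* = A^T. Therefore
A^* =
[[-1, 3],
 [1, 2]].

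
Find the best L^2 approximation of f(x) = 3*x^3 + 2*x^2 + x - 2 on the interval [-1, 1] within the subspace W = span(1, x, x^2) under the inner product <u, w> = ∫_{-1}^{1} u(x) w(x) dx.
g(x) = 2*x^2 + 14*x/5 - 2

The best approximation g ∈ W is the orthogonal projection of f onto W. Writing g = a_0 + a_1 x + a_2 x^2, the coefficients solve the normal equations G · a = b where
  G_{ij} = <φ_i, φ_j> and b_i = <f, φ_i>, with φ_0 = 1, φ_1 = x, φ_2 = x^2.
G =
  [2, 0, 2/3]
  [0, 2/3, 0]
  [2/3, 0, 2/5],
b = (-8/3, 28/15, -8/15).
Solving gives a_0 = -2, a_1 = 14/5, a_2 = 2, so
  g(x) = 2*x^2 + 14*x/5 - 2.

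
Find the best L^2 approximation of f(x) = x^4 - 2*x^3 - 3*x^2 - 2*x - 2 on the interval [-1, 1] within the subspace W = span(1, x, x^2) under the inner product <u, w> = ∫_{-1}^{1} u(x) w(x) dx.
g(x) = -15*x^2/7 - 16*x/5 - 73/35

The best approximation g ∈ W is the orthogonal projection of f onto W. Writing g = a_0 + a_1 x + a_2 x^2, the coefficients solve the normal equations G · a = b where
  G_{ij} = <φ_i, φ_j> and b_i = <f, φ_i>, with φ_0 = 1, φ_1 = x, φ_2 = x^2.
G =
  [2, 0, 2/3]
  [0, 2/3, 0]
  [2/3, 0, 2/5],
b = (-28/5, -32/15, -236/105).
Solving gives a_0 = -73/35, a_1 = -16/5, a_2 = -15/7, so
  g(x) = -15*x^2/7 - 16*x/5 - 73/35.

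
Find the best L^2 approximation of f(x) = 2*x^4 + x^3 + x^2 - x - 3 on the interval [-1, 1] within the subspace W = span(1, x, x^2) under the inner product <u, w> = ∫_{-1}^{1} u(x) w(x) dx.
g(x) = 19*x^2/7 - 2*x/5 - 111/35

The best approximation g ∈ W is the orthogonal projection of f onto W. Writing g = a_0 + a_1 x + a_2 x^2, the coefficients solve the normal equations G · a = b where
  G_{ij} = <φ_i, φ_j> and b_i = <f, φ_i>, with φ_0 = 1, φ_1 = x, φ_2 = x^2.
G =
  [2, 0, 2/3]
  [0, 2/3, 0]
  [2/3, 0, 2/5],
b = (-68/15, -4/15, -36/35).
Solving gives a_0 = -111/35, a_1 = -2/5, a_2 = 19/7, so
  g(x) = 19*x^2/7 - 2*x/5 - 111/35.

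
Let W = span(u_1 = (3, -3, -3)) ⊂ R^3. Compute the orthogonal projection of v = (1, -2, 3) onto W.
proj_W(v) = (0, 0, 0)

Set up U = [u_1 | ... | u_1] ∈ R^(3×1). The projector onto W = col(U) is P = U (U^T U)^(-1) U^T.
Compute U^T U =
  [27],
and U^T v = (0).
Solve U^T U · c = U^T v for the coefficients: c = (0). The projection is proj_W(v) = U c.
Check: (v - proj_W(v)) · u_1 = 0  (should be 0).
Result: proj_W(v) = (0, 0, 0).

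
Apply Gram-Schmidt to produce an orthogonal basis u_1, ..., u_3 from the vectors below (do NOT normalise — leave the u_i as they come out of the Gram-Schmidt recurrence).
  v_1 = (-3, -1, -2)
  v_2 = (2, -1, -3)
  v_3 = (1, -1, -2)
Orthogonal basis:
  u_1 = (-3, -1, -2)
  u_2 = (31/14, -13/14, -20/7)
  u_3 = (4/195, -4/15, 4/39)

Apply the Gram-Schmidt recurrence
  u_1 = v_1
  u_i = v_i − Σ_{j<i} ((v_i · u_j) / (u_j · u_j)) · u_j.

Step by step this gives:
  u_1 = (-3, -1, -2)
  u_2 = (31/14, -13/14, -20/7)
  u_3 = (4/195, -4/15, 4/39)

Orthogonality check:
  u_2 · u_1 = 0 (should be 0)
  u_3 · u_1 = 0 (should be 0)
  u_3 · u_2 = 0 (should be 0)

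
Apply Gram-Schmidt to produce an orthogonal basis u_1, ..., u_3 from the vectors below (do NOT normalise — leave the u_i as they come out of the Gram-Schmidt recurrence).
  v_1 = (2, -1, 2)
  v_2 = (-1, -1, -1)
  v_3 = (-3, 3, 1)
Orthogonal basis:
  u_1 = (2, -1, 2)
  u_2 = (-1/3, -4/3, -1/3)
  u_3 = (-2, 0, 2)

Apply the Gram-Schmidt recurrence
  u_1 = v_1
  u_i = v_i − Σ_{j<i} ((v_i · u_j) / (u_j · u_j)) · u_j.

Step by step this gives:
  u_1 = (2, -1, 2)
  u_2 = (-1/3, -4/3, -1/3)
  u_3 = (-2, 0, 2)

Orthogonality check:
  u_2 · u_1 = 0 (should be 0)
  u_3 · u_1 = 0 (should be 0)
  u_3 · u_2 = 0 (should be 0)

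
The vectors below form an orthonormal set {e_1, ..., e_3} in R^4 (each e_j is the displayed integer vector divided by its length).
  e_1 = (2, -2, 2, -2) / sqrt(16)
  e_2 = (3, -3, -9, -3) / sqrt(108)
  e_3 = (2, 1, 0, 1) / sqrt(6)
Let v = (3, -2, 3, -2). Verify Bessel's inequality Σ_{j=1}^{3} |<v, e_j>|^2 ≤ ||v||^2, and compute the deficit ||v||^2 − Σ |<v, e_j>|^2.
Σ |<v, e_j>|^2 = 26; ||v||^2 = 26; deficit = 0

Write each e_j = u_j / sqrt(<u_j, u_j>) where u_j is the displayed integer vector. Then <v, e_j> = <v, u_j> / sqrt(<u_j, u_j>), so |<v, e_j>|^2 = <v, u_j>^2 / <u_j, u_j>.
Coefficients: <v, e_1> = 20/sqrt(16), <v, e_2> = -6/sqrt(108), <v, e_3> = 2/sqrt(6).
Square and sum: Σ |<v, e_j>|^2 = 26.
Compute ||v||^2 = v·v = 26.
Deficit = 26 − 26 = 0 ≥ 0, confirming Bessel's inequality. (The deficit equals ||v − Σ <v,e_j> e_j||^2, the squared distance from v to span{e_j}.)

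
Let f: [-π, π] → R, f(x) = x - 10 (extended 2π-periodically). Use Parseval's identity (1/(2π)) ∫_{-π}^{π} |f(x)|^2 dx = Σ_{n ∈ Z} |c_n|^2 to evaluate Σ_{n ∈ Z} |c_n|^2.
Σ |c_n|^2 = π^2/3 + 100

Expand and integrate term by term over [-π, π]:
  ∫ (x)^2 dx = 1·(2π^3/3); ∫ 2·1·(-10)·x dx = 0 (odd integrand); ∫ (-10)^2 dx = 100·2π.
So (1/(2π)) ∫_{-π}^{π} (x - 10)^2 dx = 1π^2/3 + 100 = π^2/3 + 100.
Parseval ⇒ Σ |c_n|^2 = π^2/3 + 100.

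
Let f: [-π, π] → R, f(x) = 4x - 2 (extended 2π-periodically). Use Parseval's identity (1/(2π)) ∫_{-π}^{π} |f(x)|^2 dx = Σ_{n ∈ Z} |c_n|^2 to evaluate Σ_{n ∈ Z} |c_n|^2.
Σ |c_n|^2 = 16π^2/3 + 4

Expand and integrate term by term over [-π, π]:
  ∫ (4x)^2 dx = 16·(2π^3/3); ∫ 2·4·(-2)·x dx = 0 (odd integrand); ∫ (-2)^2 dx = 4·2π.
So (1/(2π)) ∫_{-π}^{π} (4x - 2)^2 dx = 16π^2/3 + 4 = 16π^2/3 + 4.
Parseval ⇒ Σ |c_n|^2 = 16π^2/3 + 4.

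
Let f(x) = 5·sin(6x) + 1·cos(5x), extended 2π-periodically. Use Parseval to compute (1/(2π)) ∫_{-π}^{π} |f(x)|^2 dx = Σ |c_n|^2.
Σ |c_n|^2 = 13

Expand |f|^2 and use orthogonality of {sin(nx), cos(mx)} on [-π, π]:
  ∫_{-π}^{π} sin(nx)^2 dx = π, ∫ cos(mx)^2 dx = π, and cross terms integrate to 0.
So ∫_{-π}^{π} f(x)^2 dx = 5^2 · π + 1^2 · π = (25 + 1)π.
Divide by 2π: (25 + 1)/2 = 13.
By Parseval, this equals Σ |c_n|^2.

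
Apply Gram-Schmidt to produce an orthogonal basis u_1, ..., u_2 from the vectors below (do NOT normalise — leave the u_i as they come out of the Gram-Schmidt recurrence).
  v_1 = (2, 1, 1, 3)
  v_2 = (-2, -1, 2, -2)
Orthogonal basis:
  u_1 = (2, 1, 1, 3)
  u_2 = (-4/5, -2/5, 13/5, -1/5)

Apply the Gram-Schmidt recurrence
  u_1 = v_1
  u_i = v_i − Σ_{j<i} ((v_i · u_j) / (u_j · u_j)) · u_j.

Step by step this gives:
  u_1 = (2, 1, 1, 3)
  u_2 = (-4/5, -2/5, 13/5, -1/5)

Orthogonality check:
  u_2 · u_1 = 0 (should be 0)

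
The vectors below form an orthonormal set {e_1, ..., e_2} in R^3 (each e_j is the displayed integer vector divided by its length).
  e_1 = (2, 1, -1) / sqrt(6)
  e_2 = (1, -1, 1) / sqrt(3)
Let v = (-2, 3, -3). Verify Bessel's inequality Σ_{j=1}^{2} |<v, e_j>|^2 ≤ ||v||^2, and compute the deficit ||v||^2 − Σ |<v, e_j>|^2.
Σ |<v, e_j>|^2 = 22; ||v||^2 = 22; deficit = 0

Write each e_j = u_j / sqrt(<u_j, u_j>) where u_j is the displayed integer vector. Then <v, e_j> = <v, u_j> / sqrt(<u_j, u_j>), so |<v, e_j>|^2 = <v, u_j>^2 / <u_j, u_j>.
Coefficients: <v, e_1> = 2/sqrt(6), <v, e_2> = -8/sqrt(3).
Square and sum: Σ |<v, e_j>|^2 = 22.
Compute ||v||^2 = v·v = 22.
Deficit = 22 − 22 = 0 ≥ 0, confirming Bessel's inequality. (The deficit equals ||v − Σ <v,e_j> e_j||^2, the squared distance from v to span{e_j}.)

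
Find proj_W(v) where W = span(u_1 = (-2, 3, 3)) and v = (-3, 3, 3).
proj_W(v) = (-24/11, 36/11, 36/11)

Set up U = [u_1 | ... | u_1] ∈ R^(3×1). The projector onto W = col(U) is P = U (U^T U)^(-1) U^T.
Compute U^T U =
  [22],
and U^T v = (24).
Solve U^T U · c = U^T v for the coefficients: c = (12/11). The projection is proj_W(v) = U c.
Check: (v - proj_W(v)) · u_1 = 0  (should be 0).
Result: proj_W(v) = (-24/11, 36/11, 36/11).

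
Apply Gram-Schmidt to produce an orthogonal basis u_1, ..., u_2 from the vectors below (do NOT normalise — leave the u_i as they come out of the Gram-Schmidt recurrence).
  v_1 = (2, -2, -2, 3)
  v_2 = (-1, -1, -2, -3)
Orthogonal basis:
  u_1 = (2, -2, -2, 3)
  u_2 = (-11/21, -31/21, -52/21, -16/7)

Apply the Gram-Schmidt recurrence
  u_1 = v_1
  u_i = v_i − Σ_{j<i} ((v_i · u_j) / (u_j · u_j)) · u_j.

Step by step this gives:
  u_1 = (2, -2, -2, 3)
  u_2 = (-11/21, -31/21, -52/21, -16/7)

Orthogonality check:
  u_2 · u_1 = 0 (should be 0)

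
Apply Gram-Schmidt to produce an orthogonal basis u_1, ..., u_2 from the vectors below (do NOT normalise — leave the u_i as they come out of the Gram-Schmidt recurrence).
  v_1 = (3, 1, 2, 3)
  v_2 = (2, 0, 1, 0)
Orthogonal basis:
  u_1 = (3, 1, 2, 3)
  u_2 = (22/23, -8/23, 7/23, -24/23)

Apply the Gram-Schmidt recurrence
  u_1 = v_1
  u_i = v_i − Σ_{j<i} ((v_i · u_j) / (u_j · u_j)) · u_j.

Step by step this gives:
  u_1 = (3, 1, 2, 3)
  u_2 = (22/23, -8/23, 7/23, -24/23)

Orthogonality check:
  u_2 · u_1 = 0 (should be 0)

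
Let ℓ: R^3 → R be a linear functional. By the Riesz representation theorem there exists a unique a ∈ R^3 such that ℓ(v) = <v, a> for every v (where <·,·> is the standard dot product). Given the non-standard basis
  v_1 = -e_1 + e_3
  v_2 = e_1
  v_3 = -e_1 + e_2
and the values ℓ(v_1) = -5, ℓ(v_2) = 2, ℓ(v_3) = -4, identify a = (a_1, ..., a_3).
a = (2, -2, -3)

Write a = (a_1, ..., a_3) in the standard basis. For each basis vector v_i, ℓ(v_i) = <v_i, a> is a linear equation in the a_j's. Collect the n equations into a matrix system V a = ℓ, where row i of V is v_i (expressed in the standard basis). Since V is invertible (lower-triangular with 1s on the diagonal, up to permutation), solve by back-substitution:
  V =
[[-1, 0, 1],
 [1, 0, 0],
 [-1, 1, 0]]
  V a = (-5, 2, -4)
Solving gives a = (2, -2, -3).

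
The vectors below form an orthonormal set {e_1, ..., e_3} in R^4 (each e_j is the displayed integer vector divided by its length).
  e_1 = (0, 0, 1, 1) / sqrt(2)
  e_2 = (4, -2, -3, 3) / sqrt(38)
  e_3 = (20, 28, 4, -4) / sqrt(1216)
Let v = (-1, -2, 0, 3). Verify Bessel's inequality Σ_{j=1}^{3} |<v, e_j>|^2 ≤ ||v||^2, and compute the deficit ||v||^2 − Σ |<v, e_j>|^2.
Σ |<v, e_j>|^2 = 13; ||v||^2 = 14; deficit = 1

Write each e_j = u_j / sqrt(<u_j, u_j>) where u_j is the displayed integer vector. Then <v, e_j> = <v, u_j> / sqrt(<u_j, u_j>), so |<v, e_j>|^2 = <v, u_j>^2 / <u_j, u_j>.
Coefficients: <v, e_1> = 3/sqrt(2), <v, e_2> = 9/sqrt(38), <v, e_3> = -88/sqrt(1216).
Square and sum: Σ |<v, e_j>|^2 = 13.
Compute ||v||^2 = v·v = 14.
Deficit = 14 − 13 = 1 ≥ 0, confirming Bessel's inequality. (The deficit equals ||v − Σ <v,e_j> e_j||^2, the squared distance from v to span{e_j}.)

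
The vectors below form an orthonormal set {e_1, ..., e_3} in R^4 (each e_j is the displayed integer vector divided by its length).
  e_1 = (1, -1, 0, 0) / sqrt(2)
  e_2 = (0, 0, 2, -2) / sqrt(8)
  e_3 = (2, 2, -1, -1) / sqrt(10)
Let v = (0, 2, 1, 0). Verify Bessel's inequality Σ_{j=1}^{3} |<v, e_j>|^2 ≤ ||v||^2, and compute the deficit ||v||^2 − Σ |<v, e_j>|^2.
Σ |<v, e_j>|^2 = 17/5; ||v||^2 = 5; deficit = 8/5

Write each e_j = u_j / sqrt(<u_j, u_j>) where u_j is the displayed integer vector. Then <v, e_j> = <v, u_j> / sqrt(<u_j, u_j>), so |<v, e_j>|^2 = <v, u_j>^2 / <u_j, u_j>.
Coefficients: <v, e_1> = -2/sqrt(2), <v, e_2> = 2/sqrt(8), <v, e_3> = 3/sqrt(10).
Square and sum: Σ |<v, e_j>|^2 = 17/5.
Compute ||v||^2 = v·v = 5.
Deficit = 5 − 17/5 = 8/5 ≥ 0, confirming Bessel's inequality. (The deficit equals ||v − Σ <v,e_j> e_j||^2, the squared distance from v to span{e_j}.)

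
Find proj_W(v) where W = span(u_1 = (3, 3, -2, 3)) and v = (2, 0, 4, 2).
proj_W(v) = (12/31, 12/31, -8/31, 12/31)

Set up U = [u_1 | ... | u_1] ∈ R^(4×1). The projector onto W = col(U) is P = U (U^T U)^(-1) U^T.
Compute U^T U =
  [31],
and U^T v = (4).
Solve U^T U · c = U^T v for the coefficients: c = (4/31). The projection is proj_W(v) = U c.
Check: (v - proj_W(v)) · u_1 = 0  (should be 0).
Result: proj_W(v) = (12/31, 12/31, -8/31, 12/31).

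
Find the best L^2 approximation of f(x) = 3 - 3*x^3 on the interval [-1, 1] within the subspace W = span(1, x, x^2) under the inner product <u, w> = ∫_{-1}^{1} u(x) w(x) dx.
g(x) = 3 - 9*x/5

The best approximation g ∈ W is the orthogonal projection of f onto W. Writing g = a_0 + a_1 x + a_2 x^2, the coefficients solve the normal equations G · a = b where
  G_{ij} = <φ_i, φ_j> and b_i = <f, φ_i>, with φ_0 = 1, φ_1 = x, φ_2 = x^2.
G =
  [2, 0, 2/3]
  [0, 2/3, 0]
  [2/3, 0, 2/5],
b = (6, -6/5, 2).
Solving gives a_0 = 3, a_1 = -9/5, a_2 = 0, so
  g(x) = 3 - 9*x/5.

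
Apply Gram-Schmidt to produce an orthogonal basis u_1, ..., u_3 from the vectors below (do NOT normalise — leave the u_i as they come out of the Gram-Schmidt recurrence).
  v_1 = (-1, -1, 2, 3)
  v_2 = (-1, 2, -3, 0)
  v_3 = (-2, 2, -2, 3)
Orthogonal basis:
  u_1 = (-1, -1, 2, 3)
  u_2 = (-22/15, 23/15, -31/15, 7/5)
  u_3 = (47/161, 2/7, 15/161, 3/23)

Apply the Gram-Schmidt recurrence
  u_1 = v_1
  u_i = v_i − Σ_{j<i} ((v_i · u_j) / (u_j · u_j)) · u_j.

Step by step this gives:
  u_1 = (-1, -1, 2, 3)
  u_2 = (-22/15, 23/15, -31/15, 7/5)
  u_3 = (47/161, 2/7, 15/161, 3/23)

Orthogonality check:
  u_2 · u_1 = 0 (should be 0)
  u_3 · u_1 = 0 (should be 0)
  u_3 · u_2 = 0 (should be 0)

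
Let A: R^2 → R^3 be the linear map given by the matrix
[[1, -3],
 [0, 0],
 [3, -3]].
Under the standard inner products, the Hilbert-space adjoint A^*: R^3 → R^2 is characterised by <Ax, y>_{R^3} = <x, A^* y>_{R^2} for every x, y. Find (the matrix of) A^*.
A^* = A^T =
[[1, 0, 3],
 [-3, 0, -3]]

For real matrices with standard dot products, the defining identity <Ax, y> = <x, A^* y> gives (Ax)^T y = x^T (A^*) y, i.e. x^T A^T y = x^T (A^*) y. Since this holds for all x, y, we must have A^* = A^T. Therefore
A^* =
[[1, 0, 3],
 [-3, 0, -3]].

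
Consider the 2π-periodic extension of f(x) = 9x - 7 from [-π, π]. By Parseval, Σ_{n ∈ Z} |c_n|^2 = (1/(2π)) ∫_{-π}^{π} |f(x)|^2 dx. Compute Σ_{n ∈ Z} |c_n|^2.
Σ |c_n|^2 = 27π^2 + 49

Expand and integrate term by term over [-π, π]:
  ∫ (9x)^2 dx = 81·(2π^3/3); ∫ 2·9·(-7)·x dx = 0 (odd integrand); ∫ (-7)^2 dx = 49·2π.
So (1/(2π)) ∫_{-π}^{π} (9x - 7)^2 dx = 81π^2/3 + 49 = 27π^2 + 49.
Parseval ⇒ Σ |c_n|^2 = 27π^2 + 49.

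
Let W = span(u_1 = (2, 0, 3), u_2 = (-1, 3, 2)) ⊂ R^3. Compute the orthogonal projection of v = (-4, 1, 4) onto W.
proj_W(v) = (-187/166, 537/166, 173/83)

Set up U = [u_1 | ... | u_2] ∈ R^(3×2). The projector onto W = col(U) is P = U (U^T U)^(-1) U^T.
Compute U^T U =
  [13, 4]
  [4, 14],
and U^T v = (4, 15).
Solve U^T U · c = U^T v for the coefficients: c = (-2/83, 179/166). The projection is proj_W(v) = U c.
Check: (v - proj_W(v)) · u_1 = 0  (should be 0).
Check: (v - proj_W(v)) · u_2 = 0  (should be 0).
Result: proj_W(v) = (-187/166, 537/166, 173/83).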